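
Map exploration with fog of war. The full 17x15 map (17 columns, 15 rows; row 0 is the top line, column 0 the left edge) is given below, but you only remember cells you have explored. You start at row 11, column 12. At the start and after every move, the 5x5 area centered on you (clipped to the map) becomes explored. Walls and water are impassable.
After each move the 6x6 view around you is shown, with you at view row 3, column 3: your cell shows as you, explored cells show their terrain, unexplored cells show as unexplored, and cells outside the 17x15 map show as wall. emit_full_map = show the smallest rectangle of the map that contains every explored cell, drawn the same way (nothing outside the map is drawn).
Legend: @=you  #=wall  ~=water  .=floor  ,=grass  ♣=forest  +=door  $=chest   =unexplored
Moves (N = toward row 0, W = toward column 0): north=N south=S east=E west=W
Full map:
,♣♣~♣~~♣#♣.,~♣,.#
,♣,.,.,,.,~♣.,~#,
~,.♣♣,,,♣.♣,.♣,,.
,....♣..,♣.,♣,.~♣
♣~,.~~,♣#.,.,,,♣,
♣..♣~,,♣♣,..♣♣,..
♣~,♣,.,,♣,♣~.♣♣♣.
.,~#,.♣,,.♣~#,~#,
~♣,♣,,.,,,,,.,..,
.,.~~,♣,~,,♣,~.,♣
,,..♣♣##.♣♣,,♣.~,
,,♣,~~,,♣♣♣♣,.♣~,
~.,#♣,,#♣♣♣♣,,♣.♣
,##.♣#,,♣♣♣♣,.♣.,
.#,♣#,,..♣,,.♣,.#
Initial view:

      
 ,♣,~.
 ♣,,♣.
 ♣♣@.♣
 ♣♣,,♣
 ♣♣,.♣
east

      
,♣,~.,
♣,,♣.~
♣♣,@♣~
♣♣,,♣.
♣♣,.♣.

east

      
♣,~.,♣
,,♣.~,
♣,.@~,
♣,,♣.♣
♣,.♣.,

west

      
,♣,~.,
♣,,♣.~
♣♣,@♣~
♣♣,,♣.
♣♣,.♣.

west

      
 ,♣,~.
 ♣,,♣.
 ♣♣@.♣
 ♣♣,,♣
 ♣♣,.♣

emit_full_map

,♣,~.,♣
♣,,♣.~,
♣♣@.♣~,
♣♣,,♣.♣
♣♣,.♣.,


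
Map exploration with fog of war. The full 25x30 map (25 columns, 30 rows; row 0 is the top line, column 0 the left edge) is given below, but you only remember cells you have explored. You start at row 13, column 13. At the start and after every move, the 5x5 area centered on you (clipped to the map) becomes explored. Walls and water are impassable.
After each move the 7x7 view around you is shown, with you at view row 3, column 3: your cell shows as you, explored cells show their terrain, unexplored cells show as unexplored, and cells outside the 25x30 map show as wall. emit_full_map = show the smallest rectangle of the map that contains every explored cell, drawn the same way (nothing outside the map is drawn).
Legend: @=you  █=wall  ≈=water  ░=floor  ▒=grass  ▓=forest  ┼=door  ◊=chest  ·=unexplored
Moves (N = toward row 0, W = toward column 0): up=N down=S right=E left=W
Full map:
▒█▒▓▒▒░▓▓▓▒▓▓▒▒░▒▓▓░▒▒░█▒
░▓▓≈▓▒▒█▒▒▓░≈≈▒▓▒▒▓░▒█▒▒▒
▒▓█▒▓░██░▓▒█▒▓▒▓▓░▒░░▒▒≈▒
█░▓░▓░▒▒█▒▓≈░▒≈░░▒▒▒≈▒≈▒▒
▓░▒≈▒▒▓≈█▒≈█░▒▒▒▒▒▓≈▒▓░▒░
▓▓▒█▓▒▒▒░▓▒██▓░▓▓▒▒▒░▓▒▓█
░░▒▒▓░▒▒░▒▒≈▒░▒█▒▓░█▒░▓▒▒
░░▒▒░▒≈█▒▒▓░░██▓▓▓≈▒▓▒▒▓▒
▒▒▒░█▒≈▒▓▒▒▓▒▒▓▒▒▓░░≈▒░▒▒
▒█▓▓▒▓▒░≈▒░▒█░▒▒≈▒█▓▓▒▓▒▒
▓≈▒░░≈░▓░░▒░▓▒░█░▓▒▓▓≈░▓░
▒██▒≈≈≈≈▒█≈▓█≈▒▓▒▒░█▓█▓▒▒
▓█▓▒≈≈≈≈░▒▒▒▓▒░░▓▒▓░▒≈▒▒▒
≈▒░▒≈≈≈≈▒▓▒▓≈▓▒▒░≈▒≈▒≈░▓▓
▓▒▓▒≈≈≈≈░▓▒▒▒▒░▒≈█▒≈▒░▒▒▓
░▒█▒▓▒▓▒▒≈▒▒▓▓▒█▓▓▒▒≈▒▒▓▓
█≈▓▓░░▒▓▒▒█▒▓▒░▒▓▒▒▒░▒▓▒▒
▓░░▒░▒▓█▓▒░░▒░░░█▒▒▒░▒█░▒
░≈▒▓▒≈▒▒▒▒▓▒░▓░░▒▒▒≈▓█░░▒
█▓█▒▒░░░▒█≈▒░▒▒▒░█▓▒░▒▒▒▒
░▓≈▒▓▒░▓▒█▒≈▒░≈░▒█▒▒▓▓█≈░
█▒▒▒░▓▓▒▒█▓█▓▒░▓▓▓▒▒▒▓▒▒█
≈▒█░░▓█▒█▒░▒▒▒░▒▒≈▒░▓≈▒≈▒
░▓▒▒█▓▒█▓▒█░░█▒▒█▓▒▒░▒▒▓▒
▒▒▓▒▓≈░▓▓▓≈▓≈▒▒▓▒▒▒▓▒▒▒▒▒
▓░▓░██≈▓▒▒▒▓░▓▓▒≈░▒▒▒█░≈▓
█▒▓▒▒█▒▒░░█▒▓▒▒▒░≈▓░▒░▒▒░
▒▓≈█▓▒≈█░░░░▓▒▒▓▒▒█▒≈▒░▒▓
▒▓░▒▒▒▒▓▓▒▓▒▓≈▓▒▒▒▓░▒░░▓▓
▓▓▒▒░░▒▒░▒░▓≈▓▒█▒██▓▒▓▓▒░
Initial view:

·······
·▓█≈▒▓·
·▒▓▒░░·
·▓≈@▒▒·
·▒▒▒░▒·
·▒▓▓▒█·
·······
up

·······
·░▓▒░█·
·▓█≈▒▓·
·▒▓@░░·
·▓≈▓▒▒·
·▒▒▒░▒·
·▒▓▓▒█·

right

·······
░▓▒░█░·
▓█≈▒▓▒·
▒▓▒@░▓·
▓≈▓▒▒░·
▒▒▒░▒≈·
▒▓▓▒█··

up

·······
·█░▒▒≈·
░▓▒░█░·
▓█≈@▓▒·
▒▓▒░░▓·
▓≈▓▒▒░·
▒▒▒░▒≈·

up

·······
·▒▒▓▒▒·
·█░▒▒≈·
░▓▒@█░·
▓█≈▒▓▒·
▒▓▒░░▓·
▓≈▓▒▒░·

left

·······
·▓▒▒▓▒▒
·▒█░▒▒≈
·░▓@░█░
·▓█≈▒▓▒
·▒▓▒░░▓
·▓≈▓▒▒░

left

·······
·▒▓▒▒▓▒
·░▒█░▒▒
·▒░@▒░█
·≈▓█≈▒▓
·▒▒▓▒░░
··▓≈▓▒▒

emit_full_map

▒▓▒▒▓▒▒
░▒█░▒▒≈
▒░@▒░█░
≈▓█≈▒▓▒
▒▒▓▒░░▓
·▓≈▓▒▒░
·▒▒▒░▒≈
·▒▓▓▒█·

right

·······
▒▓▒▒▓▒▒
░▒█░▒▒≈
▒░▓@░█░
≈▓█≈▒▓▒
▒▒▓▒░░▓
·▓≈▓▒▒░

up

·······
·░░██▓·
▒▓▒▒▓▒▒
░▒█@▒▒≈
▒░▓▒░█░
≈▓█≈▒▓▒
▒▒▓▒░░▓

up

·······
·≈▒░▒█·
·░░██▓·
▒▓▒@▓▒▒
░▒█░▒▒≈
▒░▓▒░█░
≈▓█≈▒▓▒

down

·≈▒░▒█·
·░░██▓·
▒▓▒▒▓▒▒
░▒█@▒▒≈
▒░▓▒░█░
≈▓█≈▒▓▒
▒▒▓▒░░▓

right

≈▒░▒█··
░░██▓▓·
▓▒▒▓▒▒·
▒█░@▒≈·
░▓▒░█░·
▓█≈▒▓▒·
▒▓▒░░▓·

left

·≈▒░▒█·
·░░██▓▓
▒▓▒▒▓▒▒
░▒█@▒▒≈
▒░▓▒░█░
≈▓█≈▒▓▒
▒▒▓▒░░▓

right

≈▒░▒█··
░░██▓▓·
▓▒▒▓▒▒·
▒█░@▒≈·
░▓▒░█░·
▓█≈▒▓▒·
▒▓▒░░▓·

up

·······
≈▒░▒█▒·
░░██▓▓·
▓▒▒@▒▒·
▒█░▒▒≈·
░▓▒░█░·
▓█≈▒▓▒·

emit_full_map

·≈▒░▒█▒
·░░██▓▓
▒▓▒▒@▒▒
░▒█░▒▒≈
▒░▓▒░█░
≈▓█≈▒▓▒
▒▒▓▒░░▓
·▓≈▓▒▒░
·▒▒▒░▒≈
·▒▓▓▒█·

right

·······
▒░▒█▒▓·
░██▓▓▓·
▒▒▓@▒▓·
█░▒▒≈▒·
▓▒░█░▓·
█≈▒▓▒··

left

·······
≈▒░▒█▒▓
░░██▓▓▓
▓▒▒@▒▒▓
▒█░▒▒≈▒
░▓▒░█░▓
▓█≈▒▓▒·

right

·······
▒░▒█▒▓·
░██▓▓▓·
▒▒▓@▒▓·
█░▒▒≈▒·
▓▒░█░▓·
█≈▒▓▒··

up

·······
·▓░▓▓▒·
▒░▒█▒▓·
░██@▓▓·
▒▒▓▒▒▓·
█░▒▒≈▒·
▓▒░█░▓·

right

·······
▓░▓▓▒▒·
░▒█▒▓░·
██▓@▓≈·
▒▓▒▒▓░·
░▒▒≈▒█·
▒░█░▓··

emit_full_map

···▓░▓▓▒▒
·≈▒░▒█▒▓░
·░░██▓@▓≈
▒▓▒▒▓▒▒▓░
░▒█░▒▒≈▒█
▒░▓▒░█░▓·
≈▓█≈▒▓▒··
▒▒▓▒░░▓··
·▓≈▓▒▒░··
·▒▒▒░▒≈··
·▒▓▓▒█···

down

▓░▓▓▒▒·
░▒█▒▓░·
██▓▓▓≈·
▒▓▒@▓░·
░▒▒≈▒█·
▒░█░▓▒·
≈▒▓▒···

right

░▓▓▒▒··
▒█▒▓░█·
█▓▓▓≈▒·
▓▒▒@░░·
▒▒≈▒█▓·
░█░▓▒▓·
▒▓▒····

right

▓▓▒▒···
█▒▓░█▒·
▓▓▓≈▒▓·
▒▒▓@░≈·
▒≈▒█▓▓·
█░▓▒▓▓·
▓▒·····

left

░▓▓▒▒··
▒█▒▓░█▒
█▓▓▓≈▒▓
▓▒▒@░░≈
▒▒≈▒█▓▓
░█░▓▒▓▓
▒▓▒····

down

▒█▒▓░█▒
█▓▓▓≈▒▓
▓▒▒▓░░≈
▒▒≈@█▓▓
░█░▓▒▓▓
▒▓▒▒░█·
░░▓····

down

█▓▓▓≈▒▓
▓▒▒▓░░≈
▒▒≈▒█▓▓
░█░@▒▓▓
▒▓▒▒░█·
░░▓▒▓░·
▒▒░····

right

▓▓▓≈▒▓·
▒▒▓░░≈·
▒≈▒█▓▓·
█░▓@▓▓·
▓▒▒░█▓·
░▓▒▓░▒·
▒░·····

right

▓▓≈▒▓··
▒▓░░≈▒·
≈▒█▓▓▒·
░▓▒@▓≈·
▒▒░█▓█·
▓▒▓░▒≈·
░······

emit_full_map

···▓░▓▓▒▒···
·≈▒░▒█▒▓░█▒·
·░░██▓▓▓≈▒▓·
▒▓▒▒▓▒▒▓░░≈▒
░▒█░▒▒≈▒█▓▓▒
▒░▓▒░█░▓▒@▓≈
≈▓█≈▒▓▒▒░█▓█
▒▒▓▒░░▓▒▓░▒≈
·▓≈▓▒▒░·····
·▒▒▒░▒≈·····
·▒▓▓▒█······

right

▓≈▒▓···
▓░░≈▒░·
▒█▓▓▒▓·
▓▒▓@≈░·
▒░█▓█▓·
▒▓░▒≈▒·
·······

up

▓░█▒···
▓≈▒▓▒▒·
▓░░≈▒░·
▒█▓@▒▓·
▓▒▓▓≈░·
▒░█▓█▓·
▒▓░▒≈▒·

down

▓≈▒▓▒▒·
▓░░≈▒░·
▒█▓▓▒▓·
▓▒▓@≈░·
▒░█▓█▓·
▒▓░▒≈▒·
·······

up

▓░█▒···
▓≈▒▓▒▒·
▓░░≈▒░·
▒█▓@▒▓·
▓▒▓▓≈░·
▒░█▓█▓·
▒▓░▒≈▒·

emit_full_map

···▓░▓▓▒▒····
·≈▒░▒█▒▓░█▒··
·░░██▓▓▓≈▒▓▒▒
▒▓▒▒▓▒▒▓░░≈▒░
░▒█░▒▒≈▒█▓@▒▓
▒░▓▒░█░▓▒▓▓≈░
≈▓█≈▒▓▒▒░█▓█▓
▒▒▓▒░░▓▒▓░▒≈▒
·▓≈▓▒▒░······
·▒▒▒░▒≈······
·▒▓▓▒█·······


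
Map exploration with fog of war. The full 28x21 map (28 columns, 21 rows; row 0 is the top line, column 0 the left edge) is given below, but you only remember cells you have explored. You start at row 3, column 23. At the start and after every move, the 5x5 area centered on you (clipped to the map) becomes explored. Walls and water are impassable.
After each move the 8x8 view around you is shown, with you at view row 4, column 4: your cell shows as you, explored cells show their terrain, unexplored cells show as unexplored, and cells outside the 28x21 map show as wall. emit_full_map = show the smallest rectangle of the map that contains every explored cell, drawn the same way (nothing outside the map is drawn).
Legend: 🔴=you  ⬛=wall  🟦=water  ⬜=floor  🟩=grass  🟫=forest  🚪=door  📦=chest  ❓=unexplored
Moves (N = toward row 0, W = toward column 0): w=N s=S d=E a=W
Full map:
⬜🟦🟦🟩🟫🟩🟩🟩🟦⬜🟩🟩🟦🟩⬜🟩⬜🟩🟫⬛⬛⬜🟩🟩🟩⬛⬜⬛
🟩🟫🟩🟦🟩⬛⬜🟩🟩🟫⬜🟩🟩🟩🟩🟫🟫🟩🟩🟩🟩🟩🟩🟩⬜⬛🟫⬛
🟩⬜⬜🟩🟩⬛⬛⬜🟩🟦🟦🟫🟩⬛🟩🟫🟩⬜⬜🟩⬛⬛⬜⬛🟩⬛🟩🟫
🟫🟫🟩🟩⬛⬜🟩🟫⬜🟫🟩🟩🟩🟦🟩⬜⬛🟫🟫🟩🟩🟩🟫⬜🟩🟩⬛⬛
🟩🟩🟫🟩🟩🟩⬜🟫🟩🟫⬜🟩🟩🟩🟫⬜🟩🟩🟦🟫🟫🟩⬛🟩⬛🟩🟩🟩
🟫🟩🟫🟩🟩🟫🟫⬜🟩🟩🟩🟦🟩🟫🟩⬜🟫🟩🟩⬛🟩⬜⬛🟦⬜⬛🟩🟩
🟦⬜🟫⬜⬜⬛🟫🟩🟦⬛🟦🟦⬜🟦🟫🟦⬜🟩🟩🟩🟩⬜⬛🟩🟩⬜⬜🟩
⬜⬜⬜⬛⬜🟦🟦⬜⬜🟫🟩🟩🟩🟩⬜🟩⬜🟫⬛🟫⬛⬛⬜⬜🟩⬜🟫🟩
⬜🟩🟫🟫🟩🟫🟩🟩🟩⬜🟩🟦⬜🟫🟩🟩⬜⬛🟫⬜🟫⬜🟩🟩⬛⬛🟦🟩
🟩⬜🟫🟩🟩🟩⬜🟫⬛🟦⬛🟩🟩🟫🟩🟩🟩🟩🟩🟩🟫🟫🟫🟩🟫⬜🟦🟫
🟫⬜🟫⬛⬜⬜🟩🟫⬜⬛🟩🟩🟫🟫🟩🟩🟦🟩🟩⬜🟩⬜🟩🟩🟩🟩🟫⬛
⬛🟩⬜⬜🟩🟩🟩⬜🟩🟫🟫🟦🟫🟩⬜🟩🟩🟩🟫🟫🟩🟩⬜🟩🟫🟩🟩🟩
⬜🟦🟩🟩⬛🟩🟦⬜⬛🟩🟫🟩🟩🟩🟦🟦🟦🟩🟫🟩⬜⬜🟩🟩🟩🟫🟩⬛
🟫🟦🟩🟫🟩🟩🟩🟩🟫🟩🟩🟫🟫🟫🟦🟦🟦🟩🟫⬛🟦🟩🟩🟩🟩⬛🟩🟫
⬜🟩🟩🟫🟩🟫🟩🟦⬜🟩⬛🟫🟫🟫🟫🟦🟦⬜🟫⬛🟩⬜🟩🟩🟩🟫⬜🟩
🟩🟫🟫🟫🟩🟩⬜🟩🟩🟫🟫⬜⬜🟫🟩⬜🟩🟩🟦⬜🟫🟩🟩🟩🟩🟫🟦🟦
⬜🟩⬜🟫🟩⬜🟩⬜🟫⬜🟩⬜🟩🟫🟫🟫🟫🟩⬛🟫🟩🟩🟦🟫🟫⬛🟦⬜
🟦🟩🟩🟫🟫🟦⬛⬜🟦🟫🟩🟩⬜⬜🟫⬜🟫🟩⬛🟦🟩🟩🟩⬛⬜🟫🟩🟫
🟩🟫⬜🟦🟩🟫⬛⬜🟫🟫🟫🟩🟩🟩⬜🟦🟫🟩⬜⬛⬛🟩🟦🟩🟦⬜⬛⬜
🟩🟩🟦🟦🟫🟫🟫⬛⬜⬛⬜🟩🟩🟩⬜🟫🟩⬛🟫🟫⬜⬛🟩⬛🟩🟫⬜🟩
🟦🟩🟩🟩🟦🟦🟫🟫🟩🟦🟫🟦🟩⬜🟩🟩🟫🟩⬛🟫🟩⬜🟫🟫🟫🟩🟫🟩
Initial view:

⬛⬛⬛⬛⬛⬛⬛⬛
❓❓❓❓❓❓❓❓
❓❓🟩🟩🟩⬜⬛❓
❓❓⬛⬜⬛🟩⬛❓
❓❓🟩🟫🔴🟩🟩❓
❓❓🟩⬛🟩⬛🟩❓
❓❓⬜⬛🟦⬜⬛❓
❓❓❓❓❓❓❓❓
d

⬛⬛⬛⬛⬛⬛⬛⬛
❓❓❓❓❓❓❓❓
❓🟩🟩🟩⬜⬛🟫❓
❓⬛⬜⬛🟩⬛🟩❓
❓🟩🟫⬜🔴🟩⬛❓
❓🟩⬛🟩⬛🟩🟩❓
❓⬜⬛🟦⬜⬛🟩❓
❓❓❓❓❓❓❓❓

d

⬛⬛⬛⬛⬛⬛⬛⬛
❓❓❓❓❓❓❓⬛
🟩🟩🟩⬜⬛🟫⬛⬛
⬛⬜⬛🟩⬛🟩🟫⬛
🟩🟫⬜🟩🔴⬛⬛⬛
🟩⬛🟩⬛🟩🟩🟩⬛
⬜⬛🟦⬜⬛🟩🟩⬛
❓❓❓❓❓❓❓⬛

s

❓❓❓❓❓❓❓⬛
🟩🟩🟩⬜⬛🟫⬛⬛
⬛⬜⬛🟩⬛🟩🟫⬛
🟩🟫⬜🟩🟩⬛⬛⬛
🟩⬛🟩⬛🔴🟩🟩⬛
⬜⬛🟦⬜⬛🟩🟩⬛
❓❓🟩🟩⬜⬜🟩⬛
❓❓❓❓❓❓❓⬛

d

❓❓❓❓❓❓⬛⬛
🟩🟩⬜⬛🟫⬛⬛⬛
⬜⬛🟩⬛🟩🟫⬛⬛
🟫⬜🟩🟩⬛⬛⬛⬛
⬛🟩⬛🟩🔴🟩⬛⬛
⬛🟦⬜⬛🟩🟩⬛⬛
❓🟩🟩⬜⬜🟩⬛⬛
❓❓❓❓❓❓⬛⬛

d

❓❓❓❓❓⬛⬛⬛
🟩⬜⬛🟫⬛⬛⬛⬛
⬛🟩⬛🟩🟫⬛⬛⬛
⬜🟩🟩⬛⬛⬛⬛⬛
🟩⬛🟩🟩🔴⬛⬛⬛
🟦⬜⬛🟩🟩⬛⬛⬛
🟩🟩⬜⬜🟩⬛⬛⬛
❓❓❓❓❓⬛⬛⬛

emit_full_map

🟩🟩🟩⬜⬛🟫⬛
⬛⬜⬛🟩⬛🟩🟫
🟩🟫⬜🟩🟩⬛⬛
🟩⬛🟩⬛🟩🟩🔴
⬜⬛🟦⬜⬛🟩🟩
❓❓🟩🟩⬜⬜🟩

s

🟩⬜⬛🟫⬛⬛⬛⬛
⬛🟩⬛🟩🟫⬛⬛⬛
⬜🟩🟩⬛⬛⬛⬛⬛
🟩⬛🟩🟩🟩⬛⬛⬛
🟦⬜⬛🟩🔴⬛⬛⬛
🟩🟩⬜⬜🟩⬛⬛⬛
❓❓⬜🟫🟩⬛⬛⬛
❓❓❓❓❓⬛⬛⬛

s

⬛🟩⬛🟩🟫⬛⬛⬛
⬜🟩🟩⬛⬛⬛⬛⬛
🟩⬛🟩🟩🟩⬛⬛⬛
🟦⬜⬛🟩🟩⬛⬛⬛
🟩🟩⬜⬜🔴⬛⬛⬛
❓❓⬜🟫🟩⬛⬛⬛
❓❓⬛🟦🟩⬛⬛⬛
❓❓❓❓❓⬛⬛⬛

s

⬜🟩🟩⬛⬛⬛⬛⬛
🟩⬛🟩🟩🟩⬛⬛⬛
🟦⬜⬛🟩🟩⬛⬛⬛
🟩🟩⬜⬜🟩⬛⬛⬛
❓❓⬜🟫🔴⬛⬛⬛
❓❓⬛🟦🟩⬛⬛⬛
❓❓⬜🟦🟫⬛⬛⬛
❓❓❓❓❓⬛⬛⬛

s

🟩⬛🟩🟩🟩⬛⬛⬛
🟦⬜⬛🟩🟩⬛⬛⬛
🟩🟩⬜⬜🟩⬛⬛⬛
❓❓⬜🟫🟩⬛⬛⬛
❓❓⬛🟦🔴⬛⬛⬛
❓❓⬜🟦🟫⬛⬛⬛
❓❓🟩🟫⬛⬛⬛⬛
❓❓❓❓❓⬛⬛⬛

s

🟦⬜⬛🟩🟩⬛⬛⬛
🟩🟩⬜⬜🟩⬛⬛⬛
❓❓⬜🟫🟩⬛⬛⬛
❓❓⬛🟦🟩⬛⬛⬛
❓❓⬜🟦🔴⬛⬛⬛
❓❓🟩🟫⬛⬛⬛⬛
❓❓🟩🟩🟩⬛⬛⬛
❓❓❓❓❓⬛⬛⬛

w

🟩⬛🟩🟩🟩⬛⬛⬛
🟦⬜⬛🟩🟩⬛⬛⬛
🟩🟩⬜⬜🟩⬛⬛⬛
❓❓⬜🟫🟩⬛⬛⬛
❓❓⬛🟦🔴⬛⬛⬛
❓❓⬜🟦🟫⬛⬛⬛
❓❓🟩🟫⬛⬛⬛⬛
❓❓🟩🟩🟩⬛⬛⬛

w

⬜🟩🟩⬛⬛⬛⬛⬛
🟩⬛🟩🟩🟩⬛⬛⬛
🟦⬜⬛🟩🟩⬛⬛⬛
🟩🟩⬜⬜🟩⬛⬛⬛
❓❓⬜🟫🔴⬛⬛⬛
❓❓⬛🟦🟩⬛⬛⬛
❓❓⬜🟦🟫⬛⬛⬛
❓❓🟩🟫⬛⬛⬛⬛

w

⬛🟩⬛🟩🟫⬛⬛⬛
⬜🟩🟩⬛⬛⬛⬛⬛
🟩⬛🟩🟩🟩⬛⬛⬛
🟦⬜⬛🟩🟩⬛⬛⬛
🟩🟩⬜⬜🔴⬛⬛⬛
❓❓⬜🟫🟩⬛⬛⬛
❓❓⬛🟦🟩⬛⬛⬛
❓❓⬜🟦🟫⬛⬛⬛

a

⬜⬛🟩⬛🟩🟫⬛⬛
🟫⬜🟩🟩⬛⬛⬛⬛
⬛🟩⬛🟩🟩🟩⬛⬛
⬛🟦⬜⬛🟩🟩⬛⬛
❓🟩🟩⬜🔴🟩⬛⬛
❓❓🟩⬜🟫🟩⬛⬛
❓❓⬛⬛🟦🟩⬛⬛
❓❓❓⬜🟦🟫⬛⬛

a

⬛⬜⬛🟩⬛🟩🟫⬛
🟩🟫⬜🟩🟩⬛⬛⬛
🟩⬛🟩⬛🟩🟩🟩⬛
⬜⬛🟦⬜⬛🟩🟩⬛
❓❓🟩🟩🔴⬜🟩⬛
❓❓⬜🟩⬜🟫🟩⬛
❓❓🟩⬛⬛🟦🟩⬛
❓❓❓❓⬜🟦🟫⬛

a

❓⬛⬜⬛🟩⬛🟩🟫
❓🟩🟫⬜🟩🟩⬛⬛
❓🟩⬛🟩⬛🟩🟩🟩
❓⬜⬛🟦⬜⬛🟩🟩
❓❓⬛🟩🔴⬜⬜🟩
❓❓⬜⬜🟩⬜🟫🟩
❓❓🟩🟩⬛⬛🟦🟩
❓❓❓❓❓⬜🟦🟫

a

❓❓⬛⬜⬛🟩⬛🟩
❓❓🟩🟫⬜🟩🟩⬛
❓❓🟩⬛🟩⬛🟩🟩
❓❓⬜⬛🟦⬜⬛🟩
❓❓⬜⬛🔴🟩⬜⬜
❓❓⬛⬜⬜🟩⬜🟫
❓❓⬜🟩🟩⬛⬛🟦
❓❓❓❓❓❓⬜🟦

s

❓❓🟩🟫⬜🟩🟩⬛
❓❓🟩⬛🟩⬛🟩🟩
❓❓⬜⬛🟦⬜⬛🟩
❓❓⬜⬛🟩🟩⬜⬜
❓❓⬛⬜🔴🟩⬜🟫
❓❓⬜🟩🟩⬛⬛🟦
❓❓🟫🟫🟩🟫⬜🟦
❓❓❓❓❓❓🟩🟫

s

❓❓🟩⬛🟩⬛🟩🟩
❓❓⬜⬛🟦⬜⬛🟩
❓❓⬜⬛🟩🟩⬜⬜
❓❓⬛⬜⬜🟩⬜🟫
❓❓⬜🟩🔴⬛⬛🟦
❓❓🟫🟫🟩🟫⬜🟦
❓❓⬜🟩🟩🟩🟩🟫
❓❓❓❓❓❓🟩🟩

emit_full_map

🟩🟩🟩⬜⬛🟫⬛
⬛⬜⬛🟩⬛🟩🟫
🟩🟫⬜🟩🟩⬛⬛
🟩⬛🟩⬛🟩🟩🟩
⬜⬛🟦⬜⬛🟩🟩
⬜⬛🟩🟩⬜⬜🟩
⬛⬜⬜🟩⬜🟫🟩
⬜🟩🔴⬛⬛🟦🟩
🟫🟫🟩🟫⬜🟦🟫
⬜🟩🟩🟩🟩🟫⬛
❓❓❓❓🟩🟩🟩


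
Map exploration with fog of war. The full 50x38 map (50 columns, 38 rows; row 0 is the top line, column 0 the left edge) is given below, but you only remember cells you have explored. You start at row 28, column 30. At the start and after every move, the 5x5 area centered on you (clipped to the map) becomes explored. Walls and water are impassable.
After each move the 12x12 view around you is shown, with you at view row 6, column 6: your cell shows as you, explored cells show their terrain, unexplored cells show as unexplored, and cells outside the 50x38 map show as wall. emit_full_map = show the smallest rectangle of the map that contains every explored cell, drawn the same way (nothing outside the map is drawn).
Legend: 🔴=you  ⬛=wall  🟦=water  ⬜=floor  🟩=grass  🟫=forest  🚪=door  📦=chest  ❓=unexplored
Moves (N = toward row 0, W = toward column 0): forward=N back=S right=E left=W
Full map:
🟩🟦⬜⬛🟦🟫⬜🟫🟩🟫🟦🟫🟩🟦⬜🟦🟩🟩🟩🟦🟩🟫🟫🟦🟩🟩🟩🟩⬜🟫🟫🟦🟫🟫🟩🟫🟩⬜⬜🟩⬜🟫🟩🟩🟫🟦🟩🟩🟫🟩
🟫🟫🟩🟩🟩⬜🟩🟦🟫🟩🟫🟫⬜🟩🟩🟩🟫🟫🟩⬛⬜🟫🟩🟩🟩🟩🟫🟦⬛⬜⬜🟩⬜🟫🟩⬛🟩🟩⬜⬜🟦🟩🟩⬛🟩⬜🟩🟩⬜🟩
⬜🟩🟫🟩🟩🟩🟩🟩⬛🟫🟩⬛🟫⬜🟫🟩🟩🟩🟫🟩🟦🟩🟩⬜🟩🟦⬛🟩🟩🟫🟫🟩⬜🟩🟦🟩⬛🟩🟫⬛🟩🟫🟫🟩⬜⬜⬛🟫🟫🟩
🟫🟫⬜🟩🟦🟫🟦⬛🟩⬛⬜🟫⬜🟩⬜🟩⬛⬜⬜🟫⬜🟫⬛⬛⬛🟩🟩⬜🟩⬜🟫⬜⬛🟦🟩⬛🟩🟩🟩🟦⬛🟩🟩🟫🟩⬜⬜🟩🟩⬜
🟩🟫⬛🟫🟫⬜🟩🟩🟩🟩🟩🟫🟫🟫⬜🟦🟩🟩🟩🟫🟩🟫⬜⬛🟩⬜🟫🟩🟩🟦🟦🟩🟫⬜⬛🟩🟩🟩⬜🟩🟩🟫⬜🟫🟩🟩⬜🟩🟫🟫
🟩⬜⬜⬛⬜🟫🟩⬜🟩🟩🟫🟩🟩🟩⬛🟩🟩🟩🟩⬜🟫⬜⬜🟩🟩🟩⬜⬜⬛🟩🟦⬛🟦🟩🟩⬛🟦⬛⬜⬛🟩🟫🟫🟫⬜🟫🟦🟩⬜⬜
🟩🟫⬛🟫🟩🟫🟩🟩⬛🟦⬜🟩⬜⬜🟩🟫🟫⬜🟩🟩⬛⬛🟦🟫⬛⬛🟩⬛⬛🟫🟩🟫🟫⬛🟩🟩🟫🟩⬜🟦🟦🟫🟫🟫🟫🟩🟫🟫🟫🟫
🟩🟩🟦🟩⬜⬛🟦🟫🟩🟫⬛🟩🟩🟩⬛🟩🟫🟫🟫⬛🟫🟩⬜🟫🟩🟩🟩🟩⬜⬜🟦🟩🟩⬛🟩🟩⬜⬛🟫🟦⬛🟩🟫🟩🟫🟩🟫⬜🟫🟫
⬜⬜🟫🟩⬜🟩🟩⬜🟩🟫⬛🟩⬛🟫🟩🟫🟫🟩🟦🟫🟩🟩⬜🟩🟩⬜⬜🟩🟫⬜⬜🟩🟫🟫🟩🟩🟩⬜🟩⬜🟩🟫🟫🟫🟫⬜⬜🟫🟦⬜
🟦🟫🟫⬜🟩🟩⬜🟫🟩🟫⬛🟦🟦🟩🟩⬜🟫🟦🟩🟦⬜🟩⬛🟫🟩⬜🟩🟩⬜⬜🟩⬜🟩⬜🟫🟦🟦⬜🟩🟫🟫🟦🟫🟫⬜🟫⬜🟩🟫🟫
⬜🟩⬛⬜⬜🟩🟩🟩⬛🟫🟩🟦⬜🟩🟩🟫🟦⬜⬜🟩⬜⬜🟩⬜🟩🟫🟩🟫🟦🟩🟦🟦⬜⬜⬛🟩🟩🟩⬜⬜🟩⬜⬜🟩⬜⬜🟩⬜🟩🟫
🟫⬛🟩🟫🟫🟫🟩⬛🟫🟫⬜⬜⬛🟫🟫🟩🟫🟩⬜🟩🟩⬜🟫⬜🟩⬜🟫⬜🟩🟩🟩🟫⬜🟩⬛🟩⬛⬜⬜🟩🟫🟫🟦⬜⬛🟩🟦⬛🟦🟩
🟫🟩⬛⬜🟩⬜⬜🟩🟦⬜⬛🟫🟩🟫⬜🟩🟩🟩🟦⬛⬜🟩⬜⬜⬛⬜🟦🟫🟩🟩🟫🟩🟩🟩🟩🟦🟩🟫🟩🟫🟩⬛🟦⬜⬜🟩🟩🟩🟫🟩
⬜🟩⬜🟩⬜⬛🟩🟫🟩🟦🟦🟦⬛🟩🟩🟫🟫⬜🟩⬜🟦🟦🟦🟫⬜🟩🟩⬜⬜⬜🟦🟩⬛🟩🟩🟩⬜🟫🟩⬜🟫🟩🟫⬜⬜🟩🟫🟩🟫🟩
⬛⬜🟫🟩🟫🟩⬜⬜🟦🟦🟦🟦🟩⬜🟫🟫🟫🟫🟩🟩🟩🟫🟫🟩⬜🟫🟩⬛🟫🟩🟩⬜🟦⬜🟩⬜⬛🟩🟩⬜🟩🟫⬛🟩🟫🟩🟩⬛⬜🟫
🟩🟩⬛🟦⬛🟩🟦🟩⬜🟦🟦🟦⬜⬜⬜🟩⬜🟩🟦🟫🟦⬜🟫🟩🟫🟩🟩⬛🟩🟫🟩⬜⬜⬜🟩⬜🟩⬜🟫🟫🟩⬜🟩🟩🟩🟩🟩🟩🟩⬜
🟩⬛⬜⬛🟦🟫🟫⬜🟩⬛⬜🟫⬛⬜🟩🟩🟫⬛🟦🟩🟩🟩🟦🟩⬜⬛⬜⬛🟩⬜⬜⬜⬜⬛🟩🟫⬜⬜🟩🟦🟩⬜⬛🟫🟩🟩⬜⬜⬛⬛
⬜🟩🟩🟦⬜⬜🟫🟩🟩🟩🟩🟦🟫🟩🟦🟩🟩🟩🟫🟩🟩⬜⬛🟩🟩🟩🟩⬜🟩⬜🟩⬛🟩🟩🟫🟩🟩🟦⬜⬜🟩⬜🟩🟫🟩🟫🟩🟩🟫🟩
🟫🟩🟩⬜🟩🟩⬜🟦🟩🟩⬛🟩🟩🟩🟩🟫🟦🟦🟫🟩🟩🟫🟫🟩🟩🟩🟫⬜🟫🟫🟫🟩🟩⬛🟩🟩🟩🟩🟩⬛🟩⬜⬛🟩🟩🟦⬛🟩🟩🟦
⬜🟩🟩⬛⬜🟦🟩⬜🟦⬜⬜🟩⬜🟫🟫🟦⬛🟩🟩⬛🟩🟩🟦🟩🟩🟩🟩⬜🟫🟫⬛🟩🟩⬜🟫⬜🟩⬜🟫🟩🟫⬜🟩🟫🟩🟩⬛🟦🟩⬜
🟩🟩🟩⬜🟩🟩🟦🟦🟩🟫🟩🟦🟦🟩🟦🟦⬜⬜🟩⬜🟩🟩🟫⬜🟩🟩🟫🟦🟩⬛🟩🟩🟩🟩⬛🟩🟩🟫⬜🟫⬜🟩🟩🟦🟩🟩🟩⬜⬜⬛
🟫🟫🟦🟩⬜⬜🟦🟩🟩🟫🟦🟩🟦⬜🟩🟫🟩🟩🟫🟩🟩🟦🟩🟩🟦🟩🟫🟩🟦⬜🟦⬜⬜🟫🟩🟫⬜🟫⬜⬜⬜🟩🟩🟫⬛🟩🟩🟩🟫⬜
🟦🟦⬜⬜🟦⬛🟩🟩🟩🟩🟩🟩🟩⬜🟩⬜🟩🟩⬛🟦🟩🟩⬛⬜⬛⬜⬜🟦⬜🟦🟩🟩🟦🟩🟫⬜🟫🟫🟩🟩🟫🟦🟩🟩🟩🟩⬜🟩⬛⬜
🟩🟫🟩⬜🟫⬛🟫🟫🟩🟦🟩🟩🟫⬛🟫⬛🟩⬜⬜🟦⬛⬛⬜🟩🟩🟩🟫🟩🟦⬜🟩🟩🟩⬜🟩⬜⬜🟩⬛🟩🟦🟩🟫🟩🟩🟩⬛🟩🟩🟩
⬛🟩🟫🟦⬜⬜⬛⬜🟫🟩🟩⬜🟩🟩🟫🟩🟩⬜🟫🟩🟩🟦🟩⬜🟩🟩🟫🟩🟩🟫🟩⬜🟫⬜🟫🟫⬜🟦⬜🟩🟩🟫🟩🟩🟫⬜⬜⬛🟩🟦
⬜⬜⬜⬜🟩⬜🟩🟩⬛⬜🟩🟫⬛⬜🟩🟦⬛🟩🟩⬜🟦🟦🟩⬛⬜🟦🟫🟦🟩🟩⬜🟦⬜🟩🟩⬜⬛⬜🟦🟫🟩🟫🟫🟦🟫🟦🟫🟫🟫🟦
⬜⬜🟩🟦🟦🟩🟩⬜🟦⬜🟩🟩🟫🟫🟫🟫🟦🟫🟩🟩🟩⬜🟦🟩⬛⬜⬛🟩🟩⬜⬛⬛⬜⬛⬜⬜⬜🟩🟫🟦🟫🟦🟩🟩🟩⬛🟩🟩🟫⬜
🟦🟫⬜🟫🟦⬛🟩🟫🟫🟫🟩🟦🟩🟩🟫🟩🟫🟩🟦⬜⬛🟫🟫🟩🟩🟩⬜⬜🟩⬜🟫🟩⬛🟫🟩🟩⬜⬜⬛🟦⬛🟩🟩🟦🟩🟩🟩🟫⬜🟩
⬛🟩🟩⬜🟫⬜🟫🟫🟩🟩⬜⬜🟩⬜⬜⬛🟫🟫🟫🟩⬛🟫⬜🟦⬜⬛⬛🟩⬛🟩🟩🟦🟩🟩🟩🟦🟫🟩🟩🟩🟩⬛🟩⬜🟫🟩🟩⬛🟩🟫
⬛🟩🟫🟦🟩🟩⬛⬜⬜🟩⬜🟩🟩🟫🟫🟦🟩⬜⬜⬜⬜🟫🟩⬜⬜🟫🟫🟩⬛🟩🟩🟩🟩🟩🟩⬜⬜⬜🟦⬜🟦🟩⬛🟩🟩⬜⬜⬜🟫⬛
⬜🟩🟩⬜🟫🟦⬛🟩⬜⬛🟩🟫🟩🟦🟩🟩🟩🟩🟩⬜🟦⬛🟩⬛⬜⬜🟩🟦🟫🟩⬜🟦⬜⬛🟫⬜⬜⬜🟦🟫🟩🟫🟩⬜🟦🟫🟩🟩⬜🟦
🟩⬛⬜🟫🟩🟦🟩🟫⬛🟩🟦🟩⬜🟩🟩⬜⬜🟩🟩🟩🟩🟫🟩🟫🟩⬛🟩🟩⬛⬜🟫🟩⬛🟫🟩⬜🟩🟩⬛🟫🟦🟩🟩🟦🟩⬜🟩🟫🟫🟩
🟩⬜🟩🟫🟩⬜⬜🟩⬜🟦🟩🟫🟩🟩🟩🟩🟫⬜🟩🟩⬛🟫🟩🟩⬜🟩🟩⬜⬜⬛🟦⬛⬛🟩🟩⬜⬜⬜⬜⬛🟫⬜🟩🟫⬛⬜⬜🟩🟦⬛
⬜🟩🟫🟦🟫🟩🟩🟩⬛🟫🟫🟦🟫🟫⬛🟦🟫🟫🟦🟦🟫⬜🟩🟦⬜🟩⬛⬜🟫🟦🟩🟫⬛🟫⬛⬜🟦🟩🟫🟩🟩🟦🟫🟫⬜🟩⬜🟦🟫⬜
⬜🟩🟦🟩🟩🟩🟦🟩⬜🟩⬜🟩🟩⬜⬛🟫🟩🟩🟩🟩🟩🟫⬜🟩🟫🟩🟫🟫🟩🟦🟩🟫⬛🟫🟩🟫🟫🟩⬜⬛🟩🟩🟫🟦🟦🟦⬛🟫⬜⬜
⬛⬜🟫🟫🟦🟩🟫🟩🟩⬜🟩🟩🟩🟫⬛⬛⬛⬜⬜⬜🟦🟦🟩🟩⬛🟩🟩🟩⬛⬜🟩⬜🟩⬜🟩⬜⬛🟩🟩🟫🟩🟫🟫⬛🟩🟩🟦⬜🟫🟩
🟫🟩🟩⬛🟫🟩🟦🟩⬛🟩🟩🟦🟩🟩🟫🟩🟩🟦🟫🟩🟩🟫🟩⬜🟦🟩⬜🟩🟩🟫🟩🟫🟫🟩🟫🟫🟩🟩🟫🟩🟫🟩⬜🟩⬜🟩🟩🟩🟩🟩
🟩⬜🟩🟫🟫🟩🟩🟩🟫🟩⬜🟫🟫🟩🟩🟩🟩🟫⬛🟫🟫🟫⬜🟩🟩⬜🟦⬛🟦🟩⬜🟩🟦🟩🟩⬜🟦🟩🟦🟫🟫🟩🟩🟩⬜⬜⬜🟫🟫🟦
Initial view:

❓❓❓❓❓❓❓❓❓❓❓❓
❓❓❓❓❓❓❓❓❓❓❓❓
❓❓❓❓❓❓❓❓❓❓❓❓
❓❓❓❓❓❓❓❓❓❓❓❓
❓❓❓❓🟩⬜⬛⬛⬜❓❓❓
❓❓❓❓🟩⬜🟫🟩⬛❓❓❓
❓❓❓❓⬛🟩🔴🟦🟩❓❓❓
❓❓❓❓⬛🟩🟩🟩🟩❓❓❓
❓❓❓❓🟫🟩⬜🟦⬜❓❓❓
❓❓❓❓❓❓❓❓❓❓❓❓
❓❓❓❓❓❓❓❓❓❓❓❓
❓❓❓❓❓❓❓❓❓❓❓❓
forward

❓❓❓❓❓❓❓❓❓❓❓❓
❓❓❓❓❓❓❓❓❓❓❓❓
❓❓❓❓❓❓❓❓❓❓❓❓
❓❓❓❓❓❓❓❓❓❓❓❓
❓❓❓❓🟩🟩⬜🟦⬜❓❓❓
❓❓❓❓🟩⬜⬛⬛⬜❓❓❓
❓❓❓❓🟩⬜🔴🟩⬛❓❓❓
❓❓❓❓⬛🟩🟩🟦🟩❓❓❓
❓❓❓❓⬛🟩🟩🟩🟩❓❓❓
❓❓❓❓🟫🟩⬜🟦⬜❓❓❓
❓❓❓❓❓❓❓❓❓❓❓❓
❓❓❓❓❓❓❓❓❓❓❓❓

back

❓❓❓❓❓❓❓❓❓❓❓❓
❓❓❓❓❓❓❓❓❓❓❓❓
❓❓❓❓❓❓❓❓❓❓❓❓
❓❓❓❓🟩🟩⬜🟦⬜❓❓❓
❓❓❓❓🟩⬜⬛⬛⬜❓❓❓
❓❓❓❓🟩⬜🟫🟩⬛❓❓❓
❓❓❓❓⬛🟩🔴🟦🟩❓❓❓
❓❓❓❓⬛🟩🟩🟩🟩❓❓❓
❓❓❓❓🟫🟩⬜🟦⬜❓❓❓
❓❓❓❓❓❓❓❓❓❓❓❓
❓❓❓❓❓❓❓❓❓❓❓❓
❓❓❓❓❓❓❓❓❓❓❓❓

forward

❓❓❓❓❓❓❓❓❓❓❓❓
❓❓❓❓❓❓❓❓❓❓❓❓
❓❓❓❓❓❓❓❓❓❓❓❓
❓❓❓❓❓❓❓❓❓❓❓❓
❓❓❓❓🟩🟩⬜🟦⬜❓❓❓
❓❓❓❓🟩⬜⬛⬛⬜❓❓❓
❓❓❓❓🟩⬜🔴🟩⬛❓❓❓
❓❓❓❓⬛🟩🟩🟦🟩❓❓❓
❓❓❓❓⬛🟩🟩🟩🟩❓❓❓
❓❓❓❓🟫🟩⬜🟦⬜❓❓❓
❓❓❓❓❓❓❓❓❓❓❓❓
❓❓❓❓❓❓❓❓❓❓❓❓

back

❓❓❓❓❓❓❓❓❓❓❓❓
❓❓❓❓❓❓❓❓❓❓❓❓
❓❓❓❓❓❓❓❓❓❓❓❓
❓❓❓❓🟩🟩⬜🟦⬜❓❓❓
❓❓❓❓🟩⬜⬛⬛⬜❓❓❓
❓❓❓❓🟩⬜🟫🟩⬛❓❓❓
❓❓❓❓⬛🟩🔴🟦🟩❓❓❓
❓❓❓❓⬛🟩🟩🟩🟩❓❓❓
❓❓❓❓🟫🟩⬜🟦⬜❓❓❓
❓❓❓❓❓❓❓❓❓❓❓❓
❓❓❓❓❓❓❓❓❓❓❓❓
❓❓❓❓❓❓❓❓❓❓❓❓

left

❓❓❓❓❓❓❓❓❓❓❓❓
❓❓❓❓❓❓❓❓❓❓❓❓
❓❓❓❓❓❓❓❓❓❓❓❓
❓❓❓❓❓🟩🟩⬜🟦⬜❓❓
❓❓❓❓🟩🟩⬜⬛⬛⬜❓❓
❓❓❓❓⬜🟩⬜🟫🟩⬛❓❓
❓❓❓❓🟩⬛🔴🟩🟦🟩❓❓
❓❓❓❓🟩⬛🟩🟩🟩🟩❓❓
❓❓❓❓🟦🟫🟩⬜🟦⬜❓❓
❓❓❓❓❓❓❓❓❓❓❓❓
❓❓❓❓❓❓❓❓❓❓❓❓
❓❓❓❓❓❓❓❓❓❓❓❓

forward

❓❓❓❓❓❓❓❓❓❓❓❓
❓❓❓❓❓❓❓❓❓❓❓❓
❓❓❓❓❓❓❓❓❓❓❓❓
❓❓❓❓❓❓❓❓❓❓❓❓
❓❓❓❓🟦🟩🟩⬜🟦⬜❓❓
❓❓❓❓🟩🟩⬜⬛⬛⬜❓❓
❓❓❓❓⬜🟩🔴🟫🟩⬛❓❓
❓❓❓❓🟩⬛🟩🟩🟦🟩❓❓
❓❓❓❓🟩⬛🟩🟩🟩🟩❓❓
❓❓❓❓🟦🟫🟩⬜🟦⬜❓❓
❓❓❓❓❓❓❓❓❓❓❓❓
❓❓❓❓❓❓❓❓❓❓❓❓

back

❓❓❓❓❓❓❓❓❓❓❓❓
❓❓❓❓❓❓❓❓❓❓❓❓
❓❓❓❓❓❓❓❓❓❓❓❓
❓❓❓❓🟦🟩🟩⬜🟦⬜❓❓
❓❓❓❓🟩🟩⬜⬛⬛⬜❓❓
❓❓❓❓⬜🟩⬜🟫🟩⬛❓❓
❓❓❓❓🟩⬛🔴🟩🟦🟩❓❓
❓❓❓❓🟩⬛🟩🟩🟩🟩❓❓
❓❓❓❓🟦🟫🟩⬜🟦⬜❓❓
❓❓❓❓❓❓❓❓❓❓❓❓
❓❓❓❓❓❓❓❓❓❓❓❓
❓❓❓❓❓❓❓❓❓❓❓❓

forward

❓❓❓❓❓❓❓❓❓❓❓❓
❓❓❓❓❓❓❓❓❓❓❓❓
❓❓❓❓❓❓❓❓❓❓❓❓
❓❓❓❓❓❓❓❓❓❓❓❓
❓❓❓❓🟦🟩🟩⬜🟦⬜❓❓
❓❓❓❓🟩🟩⬜⬛⬛⬜❓❓
❓❓❓❓⬜🟩🔴🟫🟩⬛❓❓
❓❓❓❓🟩⬛🟩🟩🟦🟩❓❓
❓❓❓❓🟩⬛🟩🟩🟩🟩❓❓
❓❓❓❓🟦🟫🟩⬜🟦⬜❓❓
❓❓❓❓❓❓❓❓❓❓❓❓
❓❓❓❓❓❓❓❓❓❓❓❓

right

❓❓❓❓❓❓❓❓❓❓❓❓
❓❓❓❓❓❓❓❓❓❓❓❓
❓❓❓❓❓❓❓❓❓❓❓❓
❓❓❓❓❓❓❓❓❓❓❓❓
❓❓❓🟦🟩🟩⬜🟦⬜❓❓❓
❓❓❓🟩🟩⬜⬛⬛⬜❓❓❓
❓❓❓⬜🟩⬜🔴🟩⬛❓❓❓
❓❓❓🟩⬛🟩🟩🟦🟩❓❓❓
❓❓❓🟩⬛🟩🟩🟩🟩❓❓❓
❓❓❓🟦🟫🟩⬜🟦⬜❓❓❓
❓❓❓❓❓❓❓❓❓❓❓❓
❓❓❓❓❓❓❓❓❓❓❓❓

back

❓❓❓❓❓❓❓❓❓❓❓❓
❓❓❓❓❓❓❓❓❓❓❓❓
❓❓❓❓❓❓❓❓❓❓❓❓
❓❓❓🟦🟩🟩⬜🟦⬜❓❓❓
❓❓❓🟩🟩⬜⬛⬛⬜❓❓❓
❓❓❓⬜🟩⬜🟫🟩⬛❓❓❓
❓❓❓🟩⬛🟩🔴🟦🟩❓❓❓
❓❓❓🟩⬛🟩🟩🟩🟩❓❓❓
❓❓❓🟦🟫🟩⬜🟦⬜❓❓❓
❓❓❓❓❓❓❓❓❓❓❓❓
❓❓❓❓❓❓❓❓❓❓❓❓
❓❓❓❓❓❓❓❓❓❓❓❓

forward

❓❓❓❓❓❓❓❓❓❓❓❓
❓❓❓❓❓❓❓❓❓❓❓❓
❓❓❓❓❓❓❓❓❓❓❓❓
❓❓❓❓❓❓❓❓❓❓❓❓
❓❓❓🟦🟩🟩⬜🟦⬜❓❓❓
❓❓❓🟩🟩⬜⬛⬛⬜❓❓❓
❓❓❓⬜🟩⬜🔴🟩⬛❓❓❓
❓❓❓🟩⬛🟩🟩🟦🟩❓❓❓
❓❓❓🟩⬛🟩🟩🟩🟩❓❓❓
❓❓❓🟦🟫🟩⬜🟦⬜❓❓❓
❓❓❓❓❓❓❓❓❓❓❓❓
❓❓❓❓❓❓❓❓❓❓❓❓

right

❓❓❓❓❓❓❓❓❓❓❓❓
❓❓❓❓❓❓❓❓❓❓❓❓
❓❓❓❓❓❓❓❓❓❓❓❓
❓❓❓❓❓❓❓❓❓❓❓❓
❓❓🟦🟩🟩⬜🟦⬜🟩❓❓❓
❓❓🟩🟩⬜⬛⬛⬜⬛❓❓❓
❓❓⬜🟩⬜🟫🔴⬛🟫❓❓❓
❓❓🟩⬛🟩🟩🟦🟩🟩❓❓❓
❓❓🟩⬛🟩🟩🟩🟩🟩❓❓❓
❓❓🟦🟫🟩⬜🟦⬜❓❓❓❓
❓❓❓❓❓❓❓❓❓❓❓❓
❓❓❓❓❓❓❓❓❓❓❓❓

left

❓❓❓❓❓❓❓❓❓❓❓❓
❓❓❓❓❓❓❓❓❓❓❓❓
❓❓❓❓❓❓❓❓❓❓❓❓
❓❓❓❓❓❓❓❓❓❓❓❓
❓❓❓🟦🟩🟩⬜🟦⬜🟩❓❓
❓❓❓🟩🟩⬜⬛⬛⬜⬛❓❓
❓❓❓⬜🟩⬜🔴🟩⬛🟫❓❓
❓❓❓🟩⬛🟩🟩🟦🟩🟩❓❓
❓❓❓🟩⬛🟩🟩🟩🟩🟩❓❓
❓❓❓🟦🟫🟩⬜🟦⬜❓❓❓
❓❓❓❓❓❓❓❓❓❓❓❓
❓❓❓❓❓❓❓❓❓❓❓❓

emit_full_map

🟦🟩🟩⬜🟦⬜🟩
🟩🟩⬜⬛⬛⬜⬛
⬜🟩⬜🔴🟩⬛🟫
🟩⬛🟩🟩🟦🟩🟩
🟩⬛🟩🟩🟩🟩🟩
🟦🟫🟩⬜🟦⬜❓

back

❓❓❓❓❓❓❓❓❓❓❓❓
❓❓❓❓❓❓❓❓❓❓❓❓
❓❓❓❓❓❓❓❓❓❓❓❓
❓❓❓🟦🟩🟩⬜🟦⬜🟩❓❓
❓❓❓🟩🟩⬜⬛⬛⬜⬛❓❓
❓❓❓⬜🟩⬜🟫🟩⬛🟫❓❓
❓❓❓🟩⬛🟩🔴🟦🟩🟩❓❓
❓❓❓🟩⬛🟩🟩🟩🟩🟩❓❓
❓❓❓🟦🟫🟩⬜🟦⬜❓❓❓
❓❓❓❓❓❓❓❓❓❓❓❓
❓❓❓❓❓❓❓❓❓❓❓❓
❓❓❓❓❓❓❓❓❓❓❓❓

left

❓❓❓❓❓❓❓❓❓❓❓❓
❓❓❓❓❓❓❓❓❓❓❓❓
❓❓❓❓❓❓❓❓❓❓❓❓
❓❓❓❓🟦🟩🟩⬜🟦⬜🟩❓
❓❓❓❓🟩🟩⬜⬛⬛⬜⬛❓
❓❓❓❓⬜🟩⬜🟫🟩⬛🟫❓
❓❓❓❓🟩⬛🔴🟩🟦🟩🟩❓
❓❓❓❓🟩⬛🟩🟩🟩🟩🟩❓
❓❓❓❓🟦🟫🟩⬜🟦⬜❓❓
❓❓❓❓❓❓❓❓❓❓❓❓
❓❓❓❓❓❓❓❓❓❓❓❓
❓❓❓❓❓❓❓❓❓❓❓❓

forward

❓❓❓❓❓❓❓❓❓❓❓❓
❓❓❓❓❓❓❓❓❓❓❓❓
❓❓❓❓❓❓❓❓❓❓❓❓
❓❓❓❓❓❓❓❓❓❓❓❓
❓❓❓❓🟦🟩🟩⬜🟦⬜🟩❓
❓❓❓❓🟩🟩⬜⬛⬛⬜⬛❓
❓❓❓❓⬜🟩🔴🟫🟩⬛🟫❓
❓❓❓❓🟩⬛🟩🟩🟦🟩🟩❓
❓❓❓❓🟩⬛🟩🟩🟩🟩🟩❓
❓❓❓❓🟦🟫🟩⬜🟦⬜❓❓
❓❓❓❓❓❓❓❓❓❓❓❓
❓❓❓❓❓❓❓❓❓❓❓❓

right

❓❓❓❓❓❓❓❓❓❓❓❓
❓❓❓❓❓❓❓❓❓❓❓❓
❓❓❓❓❓❓❓❓❓❓❓❓
❓❓❓❓❓❓❓❓❓❓❓❓
❓❓❓🟦🟩🟩⬜🟦⬜🟩❓❓
❓❓❓🟩🟩⬜⬛⬛⬜⬛❓❓
❓❓❓⬜🟩⬜🔴🟩⬛🟫❓❓
❓❓❓🟩⬛🟩🟩🟦🟩🟩❓❓
❓❓❓🟩⬛🟩🟩🟩🟩🟩❓❓
❓❓❓🟦🟫🟩⬜🟦⬜❓❓❓
❓❓❓❓❓❓❓❓❓❓❓❓
❓❓❓❓❓❓❓❓❓❓❓❓

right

❓❓❓❓❓❓❓❓❓❓❓❓
❓❓❓❓❓❓❓❓❓❓❓❓
❓❓❓❓❓❓❓❓❓❓❓❓
❓❓❓❓❓❓❓❓❓❓❓❓
❓❓🟦🟩🟩⬜🟦⬜🟩❓❓❓
❓❓🟩🟩⬜⬛⬛⬜⬛❓❓❓
❓❓⬜🟩⬜🟫🔴⬛🟫❓❓❓
❓❓🟩⬛🟩🟩🟦🟩🟩❓❓❓
❓❓🟩⬛🟩🟩🟩🟩🟩❓❓❓
❓❓🟦🟫🟩⬜🟦⬜❓❓❓❓
❓❓❓❓❓❓❓❓❓❓❓❓
❓❓❓❓❓❓❓❓❓❓❓❓


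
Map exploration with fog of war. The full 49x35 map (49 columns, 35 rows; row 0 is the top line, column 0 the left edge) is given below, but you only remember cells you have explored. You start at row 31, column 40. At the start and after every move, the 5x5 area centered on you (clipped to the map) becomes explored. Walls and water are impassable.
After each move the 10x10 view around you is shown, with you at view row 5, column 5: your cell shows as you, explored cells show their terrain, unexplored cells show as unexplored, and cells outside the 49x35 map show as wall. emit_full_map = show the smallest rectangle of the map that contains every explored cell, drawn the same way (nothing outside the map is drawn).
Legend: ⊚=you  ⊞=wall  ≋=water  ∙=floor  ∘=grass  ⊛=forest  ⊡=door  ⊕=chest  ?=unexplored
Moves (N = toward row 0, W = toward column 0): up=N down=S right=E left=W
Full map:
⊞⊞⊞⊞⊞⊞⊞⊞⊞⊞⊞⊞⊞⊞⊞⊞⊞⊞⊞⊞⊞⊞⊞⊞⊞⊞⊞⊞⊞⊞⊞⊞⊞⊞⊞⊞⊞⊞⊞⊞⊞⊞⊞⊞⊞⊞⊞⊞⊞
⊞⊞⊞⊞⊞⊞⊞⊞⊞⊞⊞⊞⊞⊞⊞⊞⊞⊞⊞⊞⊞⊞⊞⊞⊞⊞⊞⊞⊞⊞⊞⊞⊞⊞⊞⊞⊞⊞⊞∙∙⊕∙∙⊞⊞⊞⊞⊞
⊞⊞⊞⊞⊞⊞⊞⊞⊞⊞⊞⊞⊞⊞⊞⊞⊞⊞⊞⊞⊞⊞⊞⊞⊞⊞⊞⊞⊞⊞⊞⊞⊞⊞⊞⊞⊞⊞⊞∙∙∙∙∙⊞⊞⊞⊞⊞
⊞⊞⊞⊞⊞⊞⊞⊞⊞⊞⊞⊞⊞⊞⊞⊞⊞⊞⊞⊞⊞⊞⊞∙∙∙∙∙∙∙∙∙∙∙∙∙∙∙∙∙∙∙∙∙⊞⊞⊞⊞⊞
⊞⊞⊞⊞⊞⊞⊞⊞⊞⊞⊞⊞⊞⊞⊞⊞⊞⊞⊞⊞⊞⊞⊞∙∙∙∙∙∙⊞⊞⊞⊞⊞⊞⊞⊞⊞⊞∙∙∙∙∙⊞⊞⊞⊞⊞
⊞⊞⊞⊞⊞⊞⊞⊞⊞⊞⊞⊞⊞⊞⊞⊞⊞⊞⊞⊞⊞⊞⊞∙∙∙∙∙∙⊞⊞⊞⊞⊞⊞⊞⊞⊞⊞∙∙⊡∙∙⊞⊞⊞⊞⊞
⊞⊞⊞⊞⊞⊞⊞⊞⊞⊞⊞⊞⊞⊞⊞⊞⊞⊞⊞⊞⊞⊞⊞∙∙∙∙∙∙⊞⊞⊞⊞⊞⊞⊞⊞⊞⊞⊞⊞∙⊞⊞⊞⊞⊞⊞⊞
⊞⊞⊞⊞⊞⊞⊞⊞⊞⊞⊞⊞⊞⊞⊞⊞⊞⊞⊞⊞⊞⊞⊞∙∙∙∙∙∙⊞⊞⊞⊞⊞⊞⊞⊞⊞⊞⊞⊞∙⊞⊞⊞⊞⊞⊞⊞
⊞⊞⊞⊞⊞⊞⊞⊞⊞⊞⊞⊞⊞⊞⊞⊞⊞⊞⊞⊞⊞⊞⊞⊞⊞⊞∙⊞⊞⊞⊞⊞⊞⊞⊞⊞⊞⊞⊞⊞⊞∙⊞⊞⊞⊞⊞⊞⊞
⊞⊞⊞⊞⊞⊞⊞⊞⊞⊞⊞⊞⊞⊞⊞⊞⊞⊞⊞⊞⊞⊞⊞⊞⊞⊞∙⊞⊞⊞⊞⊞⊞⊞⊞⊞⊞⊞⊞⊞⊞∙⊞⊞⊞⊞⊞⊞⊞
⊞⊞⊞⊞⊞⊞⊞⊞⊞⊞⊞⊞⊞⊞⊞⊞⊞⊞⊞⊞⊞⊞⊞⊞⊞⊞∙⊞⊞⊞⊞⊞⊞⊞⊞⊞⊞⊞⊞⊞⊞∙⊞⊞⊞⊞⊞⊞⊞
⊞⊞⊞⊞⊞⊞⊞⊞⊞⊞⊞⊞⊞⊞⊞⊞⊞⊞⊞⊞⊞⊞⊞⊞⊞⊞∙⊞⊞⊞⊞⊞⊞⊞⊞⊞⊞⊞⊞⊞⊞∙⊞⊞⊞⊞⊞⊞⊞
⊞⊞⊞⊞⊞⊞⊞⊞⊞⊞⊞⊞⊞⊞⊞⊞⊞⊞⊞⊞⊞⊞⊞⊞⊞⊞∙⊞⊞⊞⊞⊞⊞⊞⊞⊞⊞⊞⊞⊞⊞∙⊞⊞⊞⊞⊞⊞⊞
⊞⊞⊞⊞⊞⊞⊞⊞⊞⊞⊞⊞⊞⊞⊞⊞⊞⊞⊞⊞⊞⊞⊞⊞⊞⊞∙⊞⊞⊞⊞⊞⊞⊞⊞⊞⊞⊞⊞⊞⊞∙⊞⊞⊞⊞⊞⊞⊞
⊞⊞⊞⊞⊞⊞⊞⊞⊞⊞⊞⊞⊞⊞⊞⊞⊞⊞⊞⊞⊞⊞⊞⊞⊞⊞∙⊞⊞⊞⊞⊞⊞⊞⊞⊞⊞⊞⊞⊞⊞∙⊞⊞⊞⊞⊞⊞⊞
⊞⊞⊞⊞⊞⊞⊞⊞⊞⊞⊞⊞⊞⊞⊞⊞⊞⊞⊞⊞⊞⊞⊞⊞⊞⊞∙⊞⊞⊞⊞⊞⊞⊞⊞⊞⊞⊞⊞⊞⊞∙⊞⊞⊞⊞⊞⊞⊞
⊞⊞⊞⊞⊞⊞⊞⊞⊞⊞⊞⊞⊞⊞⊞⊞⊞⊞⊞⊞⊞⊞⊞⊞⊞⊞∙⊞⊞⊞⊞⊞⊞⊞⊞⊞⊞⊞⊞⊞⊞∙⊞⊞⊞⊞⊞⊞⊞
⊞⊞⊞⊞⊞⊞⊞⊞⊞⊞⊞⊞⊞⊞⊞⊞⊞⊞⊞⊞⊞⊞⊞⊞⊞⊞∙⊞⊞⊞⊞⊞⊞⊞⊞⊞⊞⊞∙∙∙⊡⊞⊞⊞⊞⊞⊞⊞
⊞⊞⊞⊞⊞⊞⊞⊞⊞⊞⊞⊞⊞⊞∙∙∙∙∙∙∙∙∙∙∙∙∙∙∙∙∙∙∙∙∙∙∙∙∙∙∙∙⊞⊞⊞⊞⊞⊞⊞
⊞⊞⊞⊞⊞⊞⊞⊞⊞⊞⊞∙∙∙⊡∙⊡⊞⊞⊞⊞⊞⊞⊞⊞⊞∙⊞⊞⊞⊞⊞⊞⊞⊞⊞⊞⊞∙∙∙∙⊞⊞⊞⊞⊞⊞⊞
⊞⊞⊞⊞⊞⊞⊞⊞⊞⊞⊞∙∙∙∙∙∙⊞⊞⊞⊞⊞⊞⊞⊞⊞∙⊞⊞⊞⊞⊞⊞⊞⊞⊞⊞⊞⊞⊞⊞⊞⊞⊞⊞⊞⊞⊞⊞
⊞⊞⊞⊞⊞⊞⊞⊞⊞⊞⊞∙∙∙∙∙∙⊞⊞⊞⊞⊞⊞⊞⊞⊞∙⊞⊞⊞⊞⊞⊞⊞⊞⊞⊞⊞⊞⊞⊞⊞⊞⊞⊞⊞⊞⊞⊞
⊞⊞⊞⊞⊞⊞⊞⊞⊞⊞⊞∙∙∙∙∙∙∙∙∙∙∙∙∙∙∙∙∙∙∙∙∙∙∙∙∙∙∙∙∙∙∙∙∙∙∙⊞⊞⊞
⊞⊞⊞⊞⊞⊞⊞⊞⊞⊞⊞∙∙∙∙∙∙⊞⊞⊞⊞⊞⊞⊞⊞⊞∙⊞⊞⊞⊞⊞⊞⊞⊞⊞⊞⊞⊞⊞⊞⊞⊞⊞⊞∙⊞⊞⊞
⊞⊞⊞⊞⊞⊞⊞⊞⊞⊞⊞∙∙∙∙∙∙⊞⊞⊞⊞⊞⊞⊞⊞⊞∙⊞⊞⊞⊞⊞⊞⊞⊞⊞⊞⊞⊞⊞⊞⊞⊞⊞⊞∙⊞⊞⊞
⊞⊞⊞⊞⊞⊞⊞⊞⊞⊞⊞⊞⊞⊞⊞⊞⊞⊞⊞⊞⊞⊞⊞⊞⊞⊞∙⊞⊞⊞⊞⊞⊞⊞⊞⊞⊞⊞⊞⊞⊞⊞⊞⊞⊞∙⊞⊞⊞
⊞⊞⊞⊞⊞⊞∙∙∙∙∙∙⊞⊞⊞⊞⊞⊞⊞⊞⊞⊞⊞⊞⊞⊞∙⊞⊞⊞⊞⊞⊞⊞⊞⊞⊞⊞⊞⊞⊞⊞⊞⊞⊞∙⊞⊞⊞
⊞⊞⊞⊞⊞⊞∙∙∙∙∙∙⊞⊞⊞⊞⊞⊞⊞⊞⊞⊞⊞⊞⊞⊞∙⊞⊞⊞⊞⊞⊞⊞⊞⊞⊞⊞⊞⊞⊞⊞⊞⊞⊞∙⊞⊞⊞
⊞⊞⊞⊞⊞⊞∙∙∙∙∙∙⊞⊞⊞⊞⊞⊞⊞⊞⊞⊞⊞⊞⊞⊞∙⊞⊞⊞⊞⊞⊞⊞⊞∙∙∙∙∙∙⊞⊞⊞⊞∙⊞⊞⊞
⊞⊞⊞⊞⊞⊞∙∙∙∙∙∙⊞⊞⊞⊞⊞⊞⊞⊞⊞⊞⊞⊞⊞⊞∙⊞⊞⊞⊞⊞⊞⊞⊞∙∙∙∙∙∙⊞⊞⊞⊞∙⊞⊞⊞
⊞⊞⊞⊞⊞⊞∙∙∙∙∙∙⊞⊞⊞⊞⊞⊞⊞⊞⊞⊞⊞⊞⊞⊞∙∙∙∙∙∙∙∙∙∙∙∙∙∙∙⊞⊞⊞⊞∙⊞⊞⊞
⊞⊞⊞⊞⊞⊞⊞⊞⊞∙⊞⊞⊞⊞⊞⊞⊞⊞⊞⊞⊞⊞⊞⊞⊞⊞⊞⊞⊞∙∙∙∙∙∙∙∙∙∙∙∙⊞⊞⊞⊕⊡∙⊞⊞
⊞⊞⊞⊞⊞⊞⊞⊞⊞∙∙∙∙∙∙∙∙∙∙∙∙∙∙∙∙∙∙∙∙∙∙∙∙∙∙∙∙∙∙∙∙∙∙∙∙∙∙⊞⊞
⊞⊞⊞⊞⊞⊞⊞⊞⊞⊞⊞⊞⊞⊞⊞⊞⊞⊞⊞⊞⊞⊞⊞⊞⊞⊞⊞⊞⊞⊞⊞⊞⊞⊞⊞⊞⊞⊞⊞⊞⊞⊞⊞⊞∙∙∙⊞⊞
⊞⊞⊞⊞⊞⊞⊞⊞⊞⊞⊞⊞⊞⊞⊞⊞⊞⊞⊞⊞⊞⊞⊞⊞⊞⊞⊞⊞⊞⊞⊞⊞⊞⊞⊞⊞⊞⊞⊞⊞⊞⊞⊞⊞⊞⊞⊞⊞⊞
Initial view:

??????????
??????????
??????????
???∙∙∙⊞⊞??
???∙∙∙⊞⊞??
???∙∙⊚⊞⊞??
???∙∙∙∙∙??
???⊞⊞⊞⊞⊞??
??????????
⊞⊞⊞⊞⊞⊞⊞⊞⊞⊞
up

??????????
??????????
??????????
???∙∙∙⊞⊞??
???∙∙∙⊞⊞??
???∙∙⊚⊞⊞??
???∙∙∙⊞⊞??
???∙∙∙∙∙??
???⊞⊞⊞⊞⊞??
??????????

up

??????????
??????????
??????????
???⊞⊞⊞⊞⊞??
???∙∙∙⊞⊞??
???∙∙⊚⊞⊞??
???∙∙∙⊞⊞??
???∙∙∙⊞⊞??
???∙∙∙∙∙??
???⊞⊞⊞⊞⊞??

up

??????????
??????????
??????????
???⊞⊞⊞⊞⊞??
???⊞⊞⊞⊞⊞??
???∙∙⊚⊞⊞??
???∙∙∙⊞⊞??
???∙∙∙⊞⊞??
???∙∙∙⊞⊞??
???∙∙∙∙∙??

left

??????????
??????????
??????????
???⊞⊞⊞⊞⊞⊞?
???⊞⊞⊞⊞⊞⊞?
???∙∙⊚∙⊞⊞?
???∙∙∙∙⊞⊞?
???∙∙∙∙⊞⊞?
????∙∙∙⊞⊞?
????∙∙∙∙∙?

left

??????????
??????????
??????????
???⊞⊞⊞⊞⊞⊞⊞
???⊞⊞⊞⊞⊞⊞⊞
???∙∙⊚∙∙⊞⊞
???∙∙∙∙∙⊞⊞
???∙∙∙∙∙⊞⊞
?????∙∙∙⊞⊞
?????∙∙∙∙∙

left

??????????
??????????
??????????
???⊞⊞⊞⊞⊞⊞⊞
???⊞⊞⊞⊞⊞⊞⊞
???∙∙⊚∙∙∙⊞
???∙∙∙∙∙∙⊞
???∙∙∙∙∙∙⊞
??????∙∙∙⊞
??????∙∙∙∙

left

??????????
??????????
??????????
???⊞⊞⊞⊞⊞⊞⊞
???⊞⊞⊞⊞⊞⊞⊞
???⊞∙⊚∙∙∙∙
???⊞∙∙∙∙∙∙
???∙∙∙∙∙∙∙
???????∙∙∙
???????∙∙∙

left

??????????
??????????
??????????
???⊞⊞⊞⊞⊞⊞⊞
???⊞⊞⊞⊞⊞⊞⊞
???⊞⊞⊚∙∙∙∙
???⊞⊞∙∙∙∙∙
???∙∙∙∙∙∙∙
????????∙∙
????????∙∙

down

??????????
??????????
???⊞⊞⊞⊞⊞⊞⊞
???⊞⊞⊞⊞⊞⊞⊞
???⊞⊞∙∙∙∙∙
???⊞⊞⊚∙∙∙∙
???∙∙∙∙∙∙∙
???∙∙∙∙∙∙∙
????????∙∙
????????⊞⊞

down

??????????
???⊞⊞⊞⊞⊞⊞⊞
???⊞⊞⊞⊞⊞⊞⊞
???⊞⊞∙∙∙∙∙
???⊞⊞∙∙∙∙∙
???∙∙⊚∙∙∙∙
???∙∙∙∙∙∙∙
???∙∙∙∙∙∙∙
????????⊞⊞
??????????

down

???⊞⊞⊞⊞⊞⊞⊞
???⊞⊞⊞⊞⊞⊞⊞
???⊞⊞∙∙∙∙∙
???⊞⊞∙∙∙∙∙
???∙∙∙∙∙∙∙
???∙∙⊚∙∙∙∙
???∙∙∙∙∙∙∙
???⊞⊞⊞⊞⊞⊞⊞
??????????
⊞⊞⊞⊞⊞⊞⊞⊞⊞⊞

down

???⊞⊞⊞⊞⊞⊞⊞
???⊞⊞∙∙∙∙∙
???⊞⊞∙∙∙∙∙
???∙∙∙∙∙∙∙
???∙∙∙∙∙∙∙
???∙∙⊚∙∙∙∙
???⊞⊞⊞⊞⊞⊞⊞
???⊞⊞⊞⊞⊞??
⊞⊞⊞⊞⊞⊞⊞⊞⊞⊞
⊞⊞⊞⊞⊞⊞⊞⊞⊞⊞

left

????⊞⊞⊞⊞⊞⊞
????⊞⊞∙∙∙∙
????⊞⊞∙∙∙∙
???∙∙∙∙∙∙∙
???∙∙∙∙∙∙∙
???∙∙⊚∙∙∙∙
???⊞⊞⊞⊞⊞⊞⊞
???⊞⊞⊞⊞⊞⊞?
⊞⊞⊞⊞⊞⊞⊞⊞⊞⊞
⊞⊞⊞⊞⊞⊞⊞⊞⊞⊞

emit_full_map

?⊞⊞⊞⊞⊞⊞⊞⊞⊞⊞
?⊞⊞⊞⊞⊞⊞⊞⊞⊞⊞
?⊞⊞∙∙∙∙∙∙⊞⊞
?⊞⊞∙∙∙∙∙∙⊞⊞
∙∙∙∙∙∙∙∙∙⊞⊞
∙∙∙∙∙∙∙∙∙⊞⊞
∙∙⊚∙∙∙∙∙∙∙∙
⊞⊞⊞⊞⊞⊞⊞⊞⊞⊞⊞
⊞⊞⊞⊞⊞⊞?????

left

?????⊞⊞⊞⊞⊞
?????⊞⊞∙∙∙
?????⊞⊞∙∙∙
???∙∙∙∙∙∙∙
???∙∙∙∙∙∙∙
???∙∙⊚∙∙∙∙
???⊞⊞⊞⊞⊞⊞⊞
???⊞⊞⊞⊞⊞⊞⊞
⊞⊞⊞⊞⊞⊞⊞⊞⊞⊞
⊞⊞⊞⊞⊞⊞⊞⊞⊞⊞

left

??????⊞⊞⊞⊞
??????⊞⊞∙∙
??????⊞⊞∙∙
???∙∙∙∙∙∙∙
???∙∙∙∙∙∙∙
???∙∙⊚∙∙∙∙
???⊞⊞⊞⊞⊞⊞⊞
???⊞⊞⊞⊞⊞⊞⊞
⊞⊞⊞⊞⊞⊞⊞⊞⊞⊞
⊞⊞⊞⊞⊞⊞⊞⊞⊞⊞

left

???????⊞⊞⊞
???????⊞⊞∙
???????⊞⊞∙
???∙∙∙∙∙∙∙
???∙∙∙∙∙∙∙
???∙∙⊚∙∙∙∙
???⊞⊞⊞⊞⊞⊞⊞
???⊞⊞⊞⊞⊞⊞⊞
⊞⊞⊞⊞⊞⊞⊞⊞⊞⊞
⊞⊞⊞⊞⊞⊞⊞⊞⊞⊞

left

????????⊞⊞
????????⊞⊞
????????⊞⊞
???∙∙∙∙∙∙∙
???⊞∙∙∙∙∙∙
???∙∙⊚∙∙∙∙
???⊞⊞⊞⊞⊞⊞⊞
???⊞⊞⊞⊞⊞⊞⊞
⊞⊞⊞⊞⊞⊞⊞⊞⊞⊞
⊞⊞⊞⊞⊞⊞⊞⊞⊞⊞

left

?????????⊞
?????????⊞
?????????⊞
???∙∙∙∙∙∙∙
???⊞⊞∙∙∙∙∙
???∙∙⊚∙∙∙∙
???⊞⊞⊞⊞⊞⊞⊞
???⊞⊞⊞⊞⊞⊞⊞
⊞⊞⊞⊞⊞⊞⊞⊞⊞⊞
⊞⊞⊞⊞⊞⊞⊞⊞⊞⊞

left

??????????
??????????
??????????
???∙∙∙∙∙∙∙
???⊞⊞⊞∙∙∙∙
???∙∙⊚∙∙∙∙
???⊞⊞⊞⊞⊞⊞⊞
???⊞⊞⊞⊞⊞⊞⊞
⊞⊞⊞⊞⊞⊞⊞⊞⊞⊞
⊞⊞⊞⊞⊞⊞⊞⊞⊞⊞

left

??????????
??????????
??????????
???⊞∙∙∙∙∙∙
???⊞⊞⊞⊞∙∙∙
???∙∙⊚∙∙∙∙
???⊞⊞⊞⊞⊞⊞⊞
???⊞⊞⊞⊞⊞⊞⊞
⊞⊞⊞⊞⊞⊞⊞⊞⊞⊞
⊞⊞⊞⊞⊞⊞⊞⊞⊞⊞

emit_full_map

????????⊞⊞⊞⊞⊞⊞⊞⊞⊞⊞
????????⊞⊞⊞⊞⊞⊞⊞⊞⊞⊞
????????⊞⊞∙∙∙∙∙∙⊞⊞
????????⊞⊞∙∙∙∙∙∙⊞⊞
⊞∙∙∙∙∙∙∙∙∙∙∙∙∙∙∙⊞⊞
⊞⊞⊞⊞∙∙∙∙∙∙∙∙∙∙∙∙⊞⊞
∙∙⊚∙∙∙∙∙∙∙∙∙∙∙∙∙∙∙
⊞⊞⊞⊞⊞⊞⊞⊞⊞⊞⊞⊞⊞⊞⊞⊞⊞⊞
⊞⊞⊞⊞⊞⊞⊞⊞⊞⊞⊞⊞⊞?????

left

??????????
??????????
??????????
???⊞⊞∙∙∙∙∙
???⊞⊞⊞⊞⊞∙∙
???∙∙⊚∙∙∙∙
???⊞⊞⊞⊞⊞⊞⊞
???⊞⊞⊞⊞⊞⊞⊞
⊞⊞⊞⊞⊞⊞⊞⊞⊞⊞
⊞⊞⊞⊞⊞⊞⊞⊞⊞⊞

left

??????????
??????????
??????????
???⊞⊞⊞∙∙∙∙
???⊞⊞⊞⊞⊞⊞∙
???∙∙⊚∙∙∙∙
???⊞⊞⊞⊞⊞⊞⊞
???⊞⊞⊞⊞⊞⊞⊞
⊞⊞⊞⊞⊞⊞⊞⊞⊞⊞
⊞⊞⊞⊞⊞⊞⊞⊞⊞⊞

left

??????????
??????????
??????????
???⊞⊞⊞⊞∙∙∙
???⊞⊞⊞⊞⊞⊞⊞
???∙∙⊚∙∙∙∙
???⊞⊞⊞⊞⊞⊞⊞
???⊞⊞⊞⊞⊞⊞⊞
⊞⊞⊞⊞⊞⊞⊞⊞⊞⊞
⊞⊞⊞⊞⊞⊞⊞⊞⊞⊞

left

??????????
??????????
??????????
???⊞⊞⊞⊞⊞∙∙
???⊞⊞⊞⊞⊞⊞⊞
???∙∙⊚∙∙∙∙
???⊞⊞⊞⊞⊞⊞⊞
???⊞⊞⊞⊞⊞⊞⊞
⊞⊞⊞⊞⊞⊞⊞⊞⊞⊞
⊞⊞⊞⊞⊞⊞⊞⊞⊞⊞

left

??????????
??????????
??????????
???⊞⊞⊞⊞⊞⊞∙
???⊞⊞⊞⊞⊞⊞⊞
???∙∙⊚∙∙∙∙
???⊞⊞⊞⊞⊞⊞⊞
???⊞⊞⊞⊞⊞⊞⊞
⊞⊞⊞⊞⊞⊞⊞⊞⊞⊞
⊞⊞⊞⊞⊞⊞⊞⊞⊞⊞

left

??????????
??????????
??????????
???⊞⊞⊞⊞⊞⊞⊞
???⊞⊞⊞⊞⊞⊞⊞
???∙∙⊚∙∙∙∙
???⊞⊞⊞⊞⊞⊞⊞
???⊞⊞⊞⊞⊞⊞⊞
⊞⊞⊞⊞⊞⊞⊞⊞⊞⊞
⊞⊞⊞⊞⊞⊞⊞⊞⊞⊞

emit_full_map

??????????????⊞⊞⊞⊞⊞⊞⊞⊞⊞⊞
??????????????⊞⊞⊞⊞⊞⊞⊞⊞⊞⊞
??????????????⊞⊞∙∙∙∙∙∙⊞⊞
??????????????⊞⊞∙∙∙∙∙∙⊞⊞
⊞⊞⊞⊞⊞⊞⊞∙∙∙∙∙∙∙∙∙∙∙∙∙∙∙⊞⊞
⊞⊞⊞⊞⊞⊞⊞⊞⊞⊞∙∙∙∙∙∙∙∙∙∙∙∙⊞⊞
∙∙⊚∙∙∙∙∙∙∙∙∙∙∙∙∙∙∙∙∙∙∙∙∙
⊞⊞⊞⊞⊞⊞⊞⊞⊞⊞⊞⊞⊞⊞⊞⊞⊞⊞⊞⊞⊞⊞⊞⊞
⊞⊞⊞⊞⊞⊞⊞⊞⊞⊞⊞⊞⊞⊞⊞⊞⊞⊞⊞?????

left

??????????
??????????
??????????
???⊞⊞⊞⊞⊞⊞⊞
???⊞⊞⊞⊞⊞⊞⊞
???∙∙⊚∙∙∙∙
???⊞⊞⊞⊞⊞⊞⊞
???⊞⊞⊞⊞⊞⊞⊞
⊞⊞⊞⊞⊞⊞⊞⊞⊞⊞
⊞⊞⊞⊞⊞⊞⊞⊞⊞⊞
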